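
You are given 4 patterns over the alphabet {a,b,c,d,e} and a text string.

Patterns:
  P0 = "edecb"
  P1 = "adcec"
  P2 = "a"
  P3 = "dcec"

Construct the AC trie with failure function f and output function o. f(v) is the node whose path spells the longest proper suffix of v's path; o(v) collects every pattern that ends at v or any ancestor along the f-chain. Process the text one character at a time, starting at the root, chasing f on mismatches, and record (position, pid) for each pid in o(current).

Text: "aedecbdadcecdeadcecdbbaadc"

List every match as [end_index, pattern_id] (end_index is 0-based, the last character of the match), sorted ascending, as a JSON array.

Construct AC machine:
Trie nodes:
  0='ε' goto a→6 d→11 e→1
  1='e' goto d→2
  2='ed' goto e→3
  3='ede' goto c→4
  4='edec' goto b→5
  5='edecb' goto ·  ←P0
  6='a' goto d→7  ←P2
  7='ad' goto c→8
  8='adc' goto e→9
  9='adce' goto c→10
  10='adcec' goto ·  ←P1
  11='d' goto c→12
  12='dc' goto e→13
  13='dce' goto c→14
  14='dcec' goto ·  ←P3

BFS fail/out derivation:
  fail(1) 'e': from fail(0)=0 chase 'e': 0 ⇒ 0;  out=∅∪out(0)=∅
  fail(6) 'a': from fail(0)=0 chase 'a': 0 ⇒ 0;  out={2}∪out(0)={2}
  fail(11) 'd': from fail(0)=0 chase 'd': 0 ⇒ 0;  out=∅∪out(0)=∅
  fail(2) 'ed': from fail(1)=0 chase 'd': 0 ⇒ 11;  out=∅∪out(11)=∅
  fail(7) 'ad': from fail(6)=0 chase 'd': 0 ⇒ 11;  out=∅∪out(11)=∅
  fail(12) 'dc': from fail(11)=0 chase 'c': 0 ⇒ 0;  out=∅∪out(0)=∅
  fail(3) 'ede': from fail(2)=11 chase 'e': 11→0 ⇒ 1;  out=∅∪out(1)=∅
  fail(8) 'adc': from fail(7)=11 chase 'c': 11 ⇒ 12;  out=∅∪out(12)=∅
  fail(13) 'dce': from fail(12)=0 chase 'e': 0 ⇒ 1;  out=∅∪out(1)=∅
  fail(4) 'edec': from fail(3)=1 chase 'c': 1→0 ⇒ 0;  out=∅∪out(0)=∅
  fail(9) 'adce': from fail(8)=12 chase 'e': 12 ⇒ 13;  out=∅∪out(13)=∅
  fail(14) 'dcec': from fail(13)=1 chase 'c': 1→0 ⇒ 0;  out={3}∪out(0)={3}
  fail(5) 'edecb': from fail(4)=0 chase 'b': 0 ⇒ 0;  out={0}∪out(0)={0}
  fail(10) 'adcec': from fail(9)=13 chase 'c': 13 ⇒ 14;  out={1}∪out(14)={1,3}

Text stream:
i=0 'a': node 0→6  → match P2@[0:0]
i=1 'e': node 6→1 (via fail)
i=2 'd': node 1→2
i=3 'e': node 2→3
i=4 'c': node 3→4
i=5 'b': node 4→5  → match P0@[1:5]
i=6 'd': node 5→11 (via fail)
i=7 'a': node 11→6 (via fail)  → match P2@[7:7]
i=8 'd': node 6→7
i=9 'c': node 7→8
i=10 'e': node 8→9
i=11 'c': node 9→10  → match P1@[7:11],P3@[8:11]
i=12 'd': node 10→11 (via fail)
i=13 'e': node 11→1 (via fail)
i=14 'a': node 1→6 (via fail)  → match P2@[14:14]
i=15 'd': node 6→7
i=16 'c': node 7→8
i=17 'e': node 8→9
i=18 'c': node 9→10  → match P1@[14:18],P3@[15:18]
i=19 'd': node 10→11 (via fail)
i=20 'b': node 11→0 (via fail)
i=21 'b': node 0→0
i=22 'a': node 0→6  → match P2@[22:22]
i=23 'a': node 6→6 (via fail)  → match P2@[23:23]
i=24 'd': node 6→7
i=25 'c': node 7→8

Result: [[0,2],[5,0],[7,2],[11,1],[11,3],[14,2],[18,1],[18,3],[22,2],[23,2]]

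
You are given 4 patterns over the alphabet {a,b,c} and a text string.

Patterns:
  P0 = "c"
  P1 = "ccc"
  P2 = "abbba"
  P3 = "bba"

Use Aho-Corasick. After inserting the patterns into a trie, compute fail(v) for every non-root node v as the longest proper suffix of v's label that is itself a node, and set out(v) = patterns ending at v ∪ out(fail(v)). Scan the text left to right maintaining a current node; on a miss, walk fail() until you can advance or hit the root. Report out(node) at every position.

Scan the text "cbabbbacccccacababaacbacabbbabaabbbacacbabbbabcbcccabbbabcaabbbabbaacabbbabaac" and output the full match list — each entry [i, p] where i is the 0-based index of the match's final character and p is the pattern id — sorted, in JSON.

Construct AC machine:
Trie (insert patterns):
  n0 'ε': a→4 b→9 c→1
  n1 'c': c→2  [P0 ends]
  n2 'cc': c→3
  n3 'ccc': ·  [P1 ends]
  n4 'a': b→5
  n5 'ab': b→6
  n6 'abb': b→7
  n7 'abbb': a→8
  n8 'abbba': ·  [P2 ends]
  n9 'b': b→10
  n10 'bb': a→11
  n11 'bba': ·  [P3 ends]

BFS fail/out derivation:
  n1('c'): parent n0 fail=0; on 'c' 0 → fail=0;  out {0}∪∅={0}
  n4('a'): parent n0 fail=0; on 'a' 0 → fail=0;  out ∅∪∅=∅
  n9('b'): parent n0 fail=0; on 'b' 0 → fail=0;  out ∅∪∅=∅
  n2('cc'): parent n1 fail=0; on 'c' 0 → fail=1;  out ∅∪{0}={0}
  n5('ab'): parent n4 fail=0; on 'b' 0 → fail=9;  out ∅∪∅=∅
  n10('bb'): parent n9 fail=0; on 'b' 0 → fail=9;  out ∅∪∅=∅
  n3('ccc'): parent n2 fail=1; on 'c' 1 → fail=2;  out {1}∪{0}={0,1}
  n6('abb'): parent n5 fail=9; on 'b' 9 → fail=10;  out ∅∪∅=∅
  n11('bba'): parent n10 fail=9; on 'a' 9→0 → fail=4;  out {3}∪∅={3}
  n7('abbb'): parent n6 fail=10; on 'b' 10→9 → fail=10;  out ∅∪∅=∅
  n8('abbba'): parent n7 fail=10; on 'a' 10 → fail=11;  out {2}∪{3}={2,3}

Text stream:
i=0 'c': node 0→1  → match P0@[0:0]
i=1 'b': node 1→9 ·f
i=2 'a': node 9→4 ·f
i=3 'b': node 4→5
i=4 'b': node 5→6
i=5 'b': node 6→7
i=6 'a': node 7→8  → match P2@[2:6],P3@[4:6]
i=7 'c': node 8→1 ·f  → match P0@[7:7]
i=8 'c': node 1→2  → match P0@[8:8]
i=9 'c': node 2→3  → match P0@[9:9],P1@[7:9]
i=10 'c': node 3→3 ·f  → match P0@[10:10],P1@[8:10]
i=11 'c': node 3→3 ·f  → match P0@[11:11],P1@[9:11]
i=12 'a': node 3→4 ·f
i=13 'c': node 4→1 ·f  → match P0@[13:13]
i=14 'a': node 1→4 ·f
i=15 'b': node 4→5
i=16 'a': node 5→4 ·f
i=17 'b': node 4→5
i=18 'a': node 5→4 ·f
i=19 'a': node 4→4 ·f
i=20 'c': node 4→1 ·f  → match P0@[20:20]
i=21 'b': node 1→9 ·f
i=22 'a': node 9→4 ·f
i=23 'c': node 4→1 ·f  → match P0@[23:23]
i=24 'a': node 1→4 ·f
i=25 'b': node 4→5
i=26 'b': node 5→6
i=27 'b': node 6→7
i=28 'a': node 7→8  → match P2@[24:28],P3@[26:28]
i=29 'b': node 8→5 ·f
i=30 'a': node 5→4 ·f
i=31 'a': node 4→4 ·f
i=32 'b': node 4→5
i=33 'b': node 5→6
i=34 'b': node 6→7
i=35 'a': node 7→8  → match P2@[31:35],P3@[33:35]
i=36 'c': node 8→1 ·f  → match P0@[36:36]
i=37 'a': node 1→4 ·f
i=38 'c': node 4→1 ·f  → match P0@[38:38]
i=39 'b': node 1→9 ·f
i=40 'a': node 9→4 ·f
i=41 'b': node 4→5
i=42 'b': node 5→6
i=43 'b': node 6→7
i=44 'a': node 7→8  → match P2@[40:44],P3@[42:44]
i=45 'b': node 8→5 ·f
i=46 'c': node 5→1 ·f  → match P0@[46:46]
i=47 'b': node 1→9 ·f
i=48 'c': node 9→1 ·f  → match P0@[48:48]
i=49 'c': node 1→2  → match P0@[49:49]
i=50 'c': node 2→3  → match P0@[50:50],P1@[48:50]
i=51 'a': node 3→4 ·f
i=52 'b': node 4→5
i=53 'b': node 5→6
i=54 'b': node 6→7
i=55 'a': node 7→8  → match P2@[51:55],P3@[53:55]
i=56 'b': node 8→5 ·f
i=57 'c': node 5→1 ·f  → match P0@[57:57]
i=58 'a': node 1→4 ·f
i=59 'a': node 4→4 ·f
i=60 'b': node 4→5
i=61 'b': node 5→6
i=62 'b': node 6→7
i=63 'a': node 7→8  → match P2@[59:63],P3@[61:63]
i=64 'b': node 8→5 ·f
i=65 'b': node 5→6
i=66 'a': node 6→11 ·f  → match P3@[64:66]
i=67 'a': node 11→4 ·f
i=68 'c': node 4→1 ·f  → match P0@[68:68]
i=69 'a': node 1→4 ·f
i=70 'b': node 4→5
i=71 'b': node 5→6
i=72 'b': node 6→7
i=73 'a': node 7→8  → match P2@[69:73],P3@[71:73]
i=74 'b': node 8→5 ·f
i=75 'a': node 5→4 ·f
i=76 'a': node 4→4 ·f
i=77 'c': node 4→1 ·f  → match P0@[77:77]

All matches (sorted): [[0,0],[6,2],[6,3],[7,0],[8,0],[9,0],[9,1],[10,0],[10,1],[11,0],[11,1],[13,0],[20,0],[23,0],[28,2],[28,3],[35,2],[35,3],[36,0],[38,0],[44,2],[44,3],[46,0],[48,0],[49,0],[50,0],[50,1],[55,2],[55,3],[57,0],[63,2],[63,3],[66,3],[68,0],[73,2],[73,3],[77,0]]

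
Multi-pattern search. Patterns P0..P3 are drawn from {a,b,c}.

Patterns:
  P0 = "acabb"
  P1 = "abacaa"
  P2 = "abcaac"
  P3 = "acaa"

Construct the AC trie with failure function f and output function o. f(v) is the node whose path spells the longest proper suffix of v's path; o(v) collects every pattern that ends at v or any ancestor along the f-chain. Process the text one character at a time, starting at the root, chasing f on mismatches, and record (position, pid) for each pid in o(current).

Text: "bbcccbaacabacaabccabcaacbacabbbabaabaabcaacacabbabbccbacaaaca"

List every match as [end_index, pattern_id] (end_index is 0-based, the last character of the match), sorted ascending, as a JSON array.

Build automaton:
Trie (insert patterns):
  0='ε' goto a→1
  1='a' goto b→6 c→2
  2='ac' goto a→3
  3='aca' goto a→15 b→4
  4='acab' goto b→5
  5='acabb' goto ·  [P0 ends]
  6='ab' goto a→7 c→11
  7='aba' goto c→8
  8='abac' goto a→9
  9='abaca' goto a→10
  10='abacaa' goto ·  [P1 ends]
  11='abc' goto a→12
  12='abca' goto a→13
  13='abcaa' goto c→14
  14='abcaac' goto ·  [P2 ends]
  15='acaa' goto ·  [P3 ends]

Failure links (BFS by depth):
  fail(1) 'a': from fail(0)=0 chase 'a': 0 ⇒ 0;  out=∅∪out(0)=∅
  fail(2) 'ac': from fail(1)=0 chase 'c': 0 ⇒ 0;  out=∅∪out(0)=∅
  fail(6) 'ab': from fail(1)=0 chase 'b': 0 ⇒ 0;  out=∅∪out(0)=∅
  fail(3) 'aca': from fail(2)=0 chase 'a': 0 ⇒ 1;  out=∅∪out(1)=∅
  fail(7) 'aba': from fail(6)=0 chase 'a': 0 ⇒ 1;  out=∅∪out(1)=∅
  fail(11) 'abc': from fail(6)=0 chase 'c': 0 ⇒ 0;  out=∅∪out(0)=∅
  fail(4) 'acab': from fail(3)=1 chase 'b': 1 ⇒ 6;  out=∅∪out(6)=∅
  fail(8) 'abac': from fail(7)=1 chase 'c': 1 ⇒ 2;  out=∅∪out(2)=∅
  fail(12) 'abca': from fail(11)=0 chase 'a': 0 ⇒ 1;  out=∅∪out(1)=∅
  fail(15) 'acaa': from fail(3)=1 chase 'a': 1→0 ⇒ 1;  out={3}∪out(1)={3}
  fail(5) 'acabb': from fail(4)=6 chase 'b': 6→0 ⇒ 0;  out={0}∪out(0)={0}
  fail(9) 'abaca': from fail(8)=2 chase 'a': 2 ⇒ 3;  out=∅∪out(3)=∅
  fail(13) 'abcaa': from fail(12)=1 chase 'a': 1→0 ⇒ 1;  out=∅∪out(1)=∅
  fail(10) 'abacaa': from fail(9)=3 chase 'a': 3 ⇒ 15;  out={1}∪out(15)={1,3}
  fail(14) 'abcaac': from fail(13)=1 chase 'c': 1 ⇒ 2;  out={2}∪out(2)={2}

Run:
pos 0 'b': at 0
pos 1 'b': at 0
pos 2 'c': at 0
pos 3 'c': at 0
pos 4 'c': at 0
pos 5 'b': at 0
pos 6 'a': at 1
pos 7 'a': at 1 ·f
pos 8 'c': at 2
pos 9 'a': at 3
pos 10 'b': at 4
pos 11 'a': at 7 ·f
pos 12 'c': at 8
pos 13 'a': at 9
pos 14 'a': at 10  → match P1@[9:14],P3@[11:14]
pos 15 'b': at 6 ·f
pos 16 'c': at 11
pos 17 'c': at 0 ·f
pos 18 'a': at 1
pos 19 'b': at 6
pos 20 'c': at 11
pos 21 'a': at 12
pos 22 'a': at 13
pos 23 'c': at 14  → match P2@[18:23]
pos 24 'b': at 0 ·f
pos 25 'a': at 1
pos 26 'c': at 2
pos 27 'a': at 3
pos 28 'b': at 4
pos 29 'b': at 5  → match P0@[25:29]
pos 30 'b': at 0 ·f
pos 31 'a': at 1
pos 32 'b': at 6
pos 33 'a': at 7
pos 34 'a': at 1 ·f
pos 35 'b': at 6
pos 36 'a': at 7
pos 37 'a': at 1 ·f
pos 38 'b': at 6
pos 39 'c': at 11
pos 40 'a': at 12
pos 41 'a': at 13
pos 42 'c': at 14  → match P2@[37:42]
pos 43 'a': at 3 ·f
pos 44 'c': at 2 ·f
pos 45 'a': at 3
pos 46 'b': at 4
pos 47 'b': at 5  → match P0@[43:47]
pos 48 'a': at 1 ·f
pos 49 'b': at 6
pos 50 'b': at 0 ·f
pos 51 'c': at 0
pos 52 'c': at 0
pos 53 'b': at 0
pos 54 'a': at 1
pos 55 'c': at 2
pos 56 'a': at 3
pos 57 'a': at 15  → match P3@[54:57]
pos 58 'a': at 1 ·f
pos 59 'c': at 2
pos 60 'a': at 3

Matches: [[14,1],[14,3],[23,2],[29,0],[42,2],[47,0],[57,3]]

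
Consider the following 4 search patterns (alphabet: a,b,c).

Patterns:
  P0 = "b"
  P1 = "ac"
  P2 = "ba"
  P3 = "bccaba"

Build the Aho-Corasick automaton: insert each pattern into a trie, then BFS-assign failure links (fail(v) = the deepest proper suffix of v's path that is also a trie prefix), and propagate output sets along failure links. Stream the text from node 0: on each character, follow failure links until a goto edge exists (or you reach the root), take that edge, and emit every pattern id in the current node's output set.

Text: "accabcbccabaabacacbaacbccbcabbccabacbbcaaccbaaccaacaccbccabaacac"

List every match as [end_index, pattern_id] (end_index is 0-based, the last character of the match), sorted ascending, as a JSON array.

Build:
Trie nodes:
  n0 'ε': a→2 b→1
  n1 'b': a→4 c→5  ←P0
  n2 'a': c→3
  n3 'ac': ·  ←P1
  n4 'ba': ·  ←P2
  n5 'bc': c→6
  n6 'bcc': a→7
  n7 'bcca': b→8
  n8 'bccab': a→9
  n9 'bccaba': ·  ←P3

BFS fail/out derivation:
  fail(1) 'b': from fail(0)=0 chase 'b': 0 ⇒ 0;  out={0}∪out(0)={0}
  fail(2) 'a': from fail(0)=0 chase 'a': 0 ⇒ 0;  out=∅∪out(0)=∅
  fail(3) 'ac': from fail(2)=0 chase 'c': 0 ⇒ 0;  out={1}∪out(0)={1}
  fail(4) 'ba': from fail(1)=0 chase 'a': 0 ⇒ 2;  out={2}∪out(2)={2}
  fail(5) 'bc': from fail(1)=0 chase 'c': 0 ⇒ 0;  out=∅∪out(0)=∅
  fail(6) 'bcc': from fail(5)=0 chase 'c': 0 ⇒ 0;  out=∅∪out(0)=∅
  fail(7) 'bcca': from fail(6)=0 chase 'a': 0 ⇒ 2;  out=∅∪out(2)=∅
  fail(8) 'bccab': from fail(7)=2 chase 'b': 2→0 ⇒ 1;  out=∅∪out(1)={0}
  fail(9) 'bccaba': from fail(8)=1 chase 'a': 1 ⇒ 4;  out={3}∪out(4)={2,3}

Scan:
[0] read 'a'  n0⇒n2
[1] read 'c'  n2⇒n3  → match P1@[0:1]
[2] read 'c'  n3⇒n0 (fail-walked)
[3] read 'a'  n0⇒n2
[4] read 'b'  n2⇒n1 (fail-walked)  → match P0@[4:4]
[5] read 'c'  n1⇒n5
[6] read 'b'  n5⇒n1 (fail-walked)  → match P0@[6:6]
[7] read 'c'  n1⇒n5
[8] read 'c'  n5⇒n6
[9] read 'a'  n6⇒n7
[10] read 'b'  n7⇒n8  → match P0@[10:10]
[11] read 'a'  n8⇒n9  → match P2@[10:11],P3@[6:11]
[12] read 'a'  n9⇒n2 (fail-walked)
[13] read 'b'  n2⇒n1 (fail-walked)  → match P0@[13:13]
[14] read 'a'  n1⇒n4  → match P2@[13:14]
[15] read 'c'  n4⇒n3 (fail-walked)  → match P1@[14:15]
[16] read 'a'  n3⇒n2 (fail-walked)
[17] read 'c'  n2⇒n3  → match P1@[16:17]
[18] read 'b'  n3⇒n1 (fail-walked)  → match P0@[18:18]
[19] read 'a'  n1⇒n4  → match P2@[18:19]
[20] read 'a'  n4⇒n2 (fail-walked)
[21] read 'c'  n2⇒n3  → match P1@[20:21]
[22] read 'b'  n3⇒n1 (fail-walked)  → match P0@[22:22]
[23] read 'c'  n1⇒n5
[24] read 'c'  n5⇒n6
[25] read 'b'  n6⇒n1 (fail-walked)  → match P0@[25:25]
[26] read 'c'  n1⇒n5
[27] read 'a'  n5⇒n2 (fail-walked)
[28] read 'b'  n2⇒n1 (fail-walked)  → match P0@[28:28]
[29] read 'b'  n1⇒n1 (fail-walked)  → match P0@[29:29]
[30] read 'c'  n1⇒n5
[31] read 'c'  n5⇒n6
[32] read 'a'  n6⇒n7
[33] read 'b'  n7⇒n8  → match P0@[33:33]
[34] read 'a'  n8⇒n9  → match P2@[33:34],P3@[29:34]
[35] read 'c'  n9⇒n3 (fail-walked)  → match P1@[34:35]
[36] read 'b'  n3⇒n1 (fail-walked)  → match P0@[36:36]
[37] read 'b'  n1⇒n1 (fail-walked)  → match P0@[37:37]
[38] read 'c'  n1⇒n5
[39] read 'a'  n5⇒n2 (fail-walked)
[40] read 'a'  n2⇒n2 (fail-walked)
[41] read 'c'  n2⇒n3  → match P1@[40:41]
[42] read 'c'  n3⇒n0 (fail-walked)
[43] read 'b'  n0⇒n1  → match P0@[43:43]
[44] read 'a'  n1⇒n4  → match P2@[43:44]
[45] read 'a'  n4⇒n2 (fail-walked)
[46] read 'c'  n2⇒n3  → match P1@[45:46]
[47] read 'c'  n3⇒n0 (fail-walked)
[48] read 'a'  n0⇒n2
[49] read 'a'  n2⇒n2 (fail-walked)
[50] read 'c'  n2⇒n3  → match P1@[49:50]
[51] read 'a'  n3⇒n2 (fail-walked)
[52] read 'c'  n2⇒n3  → match P1@[51:52]
[53] read 'c'  n3⇒n0 (fail-walked)
[54] read 'b'  n0⇒n1  → match P0@[54:54]
[55] read 'c'  n1⇒n5
[56] read 'c'  n5⇒n6
[57] read 'a'  n6⇒n7
[58] read 'b'  n7⇒n8  → match P0@[58:58]
[59] read 'a'  n8⇒n9  → match P2@[58:59],P3@[54:59]
[60] read 'a'  n9⇒n2 (fail-walked)
[61] read 'c'  n2⇒n3  → match P1@[60:61]
[62] read 'a'  n3⇒n2 (fail-walked)
[63] read 'c'  n2⇒n3  → match P1@[62:63]

Matches: [[1,1],[4,0],[6,0],[10,0],[11,2],[11,3],[13,0],[14,2],[15,1],[17,1],[18,0],[19,2],[21,1],[22,0],[25,0],[28,0],[29,0],[33,0],[34,2],[34,3],[35,1],[36,0],[37,0],[41,1],[43,0],[44,2],[46,1],[50,1],[52,1],[54,0],[58,0],[59,2],[59,3],[61,1],[63,1]]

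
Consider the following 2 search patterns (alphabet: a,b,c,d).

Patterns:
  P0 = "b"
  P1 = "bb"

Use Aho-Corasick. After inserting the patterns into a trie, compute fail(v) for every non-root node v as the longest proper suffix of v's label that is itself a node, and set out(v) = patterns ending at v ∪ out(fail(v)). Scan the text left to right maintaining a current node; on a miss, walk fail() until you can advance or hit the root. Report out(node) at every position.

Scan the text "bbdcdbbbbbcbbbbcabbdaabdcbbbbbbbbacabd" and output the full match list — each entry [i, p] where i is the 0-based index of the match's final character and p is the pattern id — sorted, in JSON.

Construct AC machine:
Trie (insert patterns):
  n0 'ε': b→1
  n1 'b': b→2  ←P0
  n2 'bb': ·  ←P1

BFS fail/out derivation:
  fail(1) 'b': from fail(0)=0 chase 'b': 0 ⇒ 0;  out={0}∪out(0)={0}
  fail(2) 'bb': from fail(1)=0 chase 'b': 0 ⇒ 1;  out={1}∪out(1)={0,1}

Scan:
pos 0 'b': at 1  ** P0@[0:0]
pos 1 'b': at 2  ** P0@[1:1],P1@[0:1]
pos 2 'd': at 0 (via fail)
pos 3 'c': at 0
pos 4 'd': at 0
pos 5 'b': at 1  ** P0@[5:5]
pos 6 'b': at 2  ** P0@[6:6],P1@[5:6]
pos 7 'b': at 2 (via fail)  ** P0@[7:7],P1@[6:7]
pos 8 'b': at 2 (via fail)  ** P0@[8:8],P1@[7:8]
pos 9 'b': at 2 (via fail)  ** P0@[9:9],P1@[8:9]
pos 10 'c': at 0 (via fail)
pos 11 'b': at 1  ** P0@[11:11]
pos 12 'b': at 2  ** P0@[12:12],P1@[11:12]
pos 13 'b': at 2 (via fail)  ** P0@[13:13],P1@[12:13]
pos 14 'b': at 2 (via fail)  ** P0@[14:14],P1@[13:14]
pos 15 'c': at 0 (via fail)
pos 16 'a': at 0
pos 17 'b': at 1  ** P0@[17:17]
pos 18 'b': at 2  ** P0@[18:18],P1@[17:18]
pos 19 'd': at 0 (via fail)
pos 20 'a': at 0
pos 21 'a': at 0
pos 22 'b': at 1  ** P0@[22:22]
pos 23 'd': at 0 (via fail)
pos 24 'c': at 0
pos 25 'b': at 1  ** P0@[25:25]
pos 26 'b': at 2  ** P0@[26:26],P1@[25:26]
pos 27 'b': at 2 (via fail)  ** P0@[27:27],P1@[26:27]
pos 28 'b': at 2 (via fail)  ** P0@[28:28],P1@[27:28]
pos 29 'b': at 2 (via fail)  ** P0@[29:29],P1@[28:29]
pos 30 'b': at 2 (via fail)  ** P0@[30:30],P1@[29:30]
pos 31 'b': at 2 (via fail)  ** P0@[31:31],P1@[30:31]
pos 32 'b': at 2 (via fail)  ** P0@[32:32],P1@[31:32]
pos 33 'a': at 0 (via fail)
pos 34 'c': at 0
pos 35 'a': at 0
pos 36 'b': at 1  ** P0@[36:36]
pos 37 'd': at 0 (via fail)

Result: [[0,0],[1,0],[1,1],[5,0],[6,0],[6,1],[7,0],[7,1],[8,0],[8,1],[9,0],[9,1],[11,0],[12,0],[12,1],[13,0],[13,1],[14,0],[14,1],[17,0],[18,0],[18,1],[22,0],[25,0],[26,0],[26,1],[27,0],[27,1],[28,0],[28,1],[29,0],[29,1],[30,0],[30,1],[31,0],[31,1],[32,0],[32,1],[36,0]]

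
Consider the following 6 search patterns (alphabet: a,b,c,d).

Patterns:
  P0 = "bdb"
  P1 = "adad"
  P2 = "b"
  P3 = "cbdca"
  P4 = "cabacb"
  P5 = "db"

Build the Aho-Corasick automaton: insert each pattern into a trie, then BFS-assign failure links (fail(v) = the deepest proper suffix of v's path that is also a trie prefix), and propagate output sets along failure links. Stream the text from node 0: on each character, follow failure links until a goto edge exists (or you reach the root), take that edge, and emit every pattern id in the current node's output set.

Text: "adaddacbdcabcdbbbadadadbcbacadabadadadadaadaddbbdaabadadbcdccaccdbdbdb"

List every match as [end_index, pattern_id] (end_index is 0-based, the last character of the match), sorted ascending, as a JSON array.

Build:
Trie (insert patterns):
  0='ε' goto a→4 b→1 c→8 d→18
  1='b' goto d→2  [P2 ends]
  2='bd' goto b→3
  3='bdb' goto ·  [P0 ends]
  4='a' goto d→5
  5='ad' goto a→6
  6='ada' goto d→7
  7='adad' goto ·  [P1 ends]
  8='c' goto a→13 b→9
  9='cb' goto d→10
  10='cbd' goto c→11
  11='cbdc' goto a→12
  12='cbdca' goto ·  [P3 ends]
  13='ca' goto b→14
  14='cab' goto a→15
  15='caba' goto c→16
  16='cabac' goto b→17
  17='cabacb' goto ·  [P4 ends]
  18='d' goto b→19
  19='db' goto ·  [P5 ends]

BFS fail/out derivation:
  fail(1) 'b': from fail(0)=0 chase 'b': 0 ⇒ 0;  out={2}∪out(0)={2}
  fail(4) 'a': from fail(0)=0 chase 'a': 0 ⇒ 0;  out=∅∪out(0)=∅
  fail(8) 'c': from fail(0)=0 chase 'c': 0 ⇒ 0;  out=∅∪out(0)=∅
  fail(18) 'd': from fail(0)=0 chase 'd': 0 ⇒ 0;  out=∅∪out(0)=∅
  fail(2) 'bd': from fail(1)=0 chase 'd': 0 ⇒ 18;  out=∅∪out(18)=∅
  fail(5) 'ad': from fail(4)=0 chase 'd': 0 ⇒ 18;  out=∅∪out(18)=∅
  fail(9) 'cb': from fail(8)=0 chase 'b': 0 ⇒ 1;  out=∅∪out(1)={2}
  fail(13) 'ca': from fail(8)=0 chase 'a': 0 ⇒ 4;  out=∅∪out(4)=∅
  fail(19) 'db': from fail(18)=0 chase 'b': 0 ⇒ 1;  out={5}∪out(1)={2,5}
  fail(3) 'bdb': from fail(2)=18 chase 'b': 18 ⇒ 19;  out={0}∪out(19)={0,2,5}
  fail(6) 'ada': from fail(5)=18 chase 'a': 18→0 ⇒ 4;  out=∅∪out(4)=∅
  fail(10) 'cbd': from fail(9)=1 chase 'd': 1 ⇒ 2;  out=∅∪out(2)=∅
  fail(14) 'cab': from fail(13)=4 chase 'b': 4→0 ⇒ 1;  out=∅∪out(1)={2}
  fail(7) 'adad': from fail(6)=4 chase 'd': 4 ⇒ 5;  out={1}∪out(5)={1}
  fail(11) 'cbdc': from fail(10)=2 chase 'c': 2→18→0 ⇒ 8;  out=∅∪out(8)=∅
  fail(15) 'caba': from fail(14)=1 chase 'a': 1→0 ⇒ 4;  out=∅∪out(4)=∅
  fail(12) 'cbdca': from fail(11)=8 chase 'a': 8 ⇒ 13;  out={3}∪out(13)={3}
  fail(16) 'cabac': from fail(15)=4 chase 'c': 4→0 ⇒ 8;  out=∅∪out(8)=∅
  fail(17) 'cabacb': from fail(16)=8 chase 'b': 8 ⇒ 9;  out={4}∪out(9)={2,4}

Scan:
i=0 'a': node 0→4
i=1 'd': node 4→5
i=2 'a': node 5→6
i=3 'd': node 6→7  ** P1@[0:3]
i=4 'd': node 7→18 (via fail)
i=5 'a': node 18→4 (via fail)
i=6 'c': node 4→8 (via fail)
i=7 'b': node 8→9  ** P2@[7:7]
i=8 'd': node 9→10
i=9 'c': node 10→11
i=10 'a': node 11→12  ** P3@[6:10]
i=11 'b': node 12→14 (via fail)  ** P2@[11:11]
i=12 'c': node 14→8 (via fail)
i=13 'd': node 8→18 (via fail)
i=14 'b': node 18→19  ** P2@[14:14],P5@[13:14]
i=15 'b': node 19→1 (via fail)  ** P2@[15:15]
i=16 'b': node 1→1 (via fail)  ** P2@[16:16]
i=17 'a': node 1→4 (via fail)
i=18 'd': node 4→5
i=19 'a': node 5→6
i=20 'd': node 6→7  ** P1@[17:20]
i=21 'a': node 7→6 (via fail)
i=22 'd': node 6→7  ** P1@[19:22]
i=23 'b': node 7→19 (via fail)  ** P2@[23:23],P5@[22:23]
i=24 'c': node 19→8 (via fail)
i=25 'b': node 8→9  ** P2@[25:25]
i=26 'a': node 9→4 (via fail)
i=27 'c': node 4→8 (via fail)
i=28 'a': node 8→13
i=29 'd': node 13→5 (via fail)
i=30 'a': node 5→6
i=31 'b': node 6→1 (via fail)  ** P2@[31:31]
i=32 'a': node 1→4 (via fail)
i=33 'd': node 4→5
i=34 'a': node 5→6
i=35 'd': node 6→7  ** P1@[32:35]
i=36 'a': node 7→6 (via fail)
i=37 'd': node 6→7  ** P1@[34:37]
i=38 'a': node 7→6 (via fail)
i=39 'd': node 6→7  ** P1@[36:39]
i=40 'a': node 7→6 (via fail)
i=41 'a': node 6→4 (via fail)
i=42 'd': node 4→5
i=43 'a': node 5→6
i=44 'd': node 6→7  ** P1@[41:44]
i=45 'd': node 7→18 (via fail)
i=46 'b': node 18→19  ** P2@[46:46],P5@[45:46]
i=47 'b': node 19→1 (via fail)  ** P2@[47:47]
i=48 'd': node 1→2
i=49 'a': node 2→4 (via fail)
i=50 'a': node 4→4 (via fail)
i=51 'b': node 4→1 (via fail)  ** P2@[51:51]
i=52 'a': node 1→4 (via fail)
i=53 'd': node 4→5
i=54 'a': node 5→6
i=55 'd': node 6→7  ** P1@[52:55]
i=56 'b': node 7→19 (via fail)  ** P2@[56:56],P5@[55:56]
i=57 'c': node 19→8 (via fail)
i=58 'd': node 8→18 (via fail)
i=59 'c': node 18→8 (via fail)
i=60 'c': node 8→8 (via fail)
i=61 'a': node 8→13
i=62 'c': node 13→8 (via fail)
i=63 'c': node 8→8 (via fail)
i=64 'd': node 8→18 (via fail)
i=65 'b': node 18→19  ** P2@[65:65],P5@[64:65]
i=66 'd': node 19→2 (via fail)
i=67 'b': node 2→3  ** P0@[65:67],P2@[67:67],P5@[66:67]
i=68 'd': node 3→2 (via fail)
i=69 'b': node 2→3  ** P0@[67:69],P2@[69:69],P5@[68:69]

All matches (sorted): [[3,1],[7,2],[10,3],[11,2],[14,2],[14,5],[15,2],[16,2],[20,1],[22,1],[23,2],[23,5],[25,2],[31,2],[35,1],[37,1],[39,1],[44,1],[46,2],[46,5],[47,2],[51,2],[55,1],[56,2],[56,5],[65,2],[65,5],[67,0],[67,2],[67,5],[69,0],[69,2],[69,5]]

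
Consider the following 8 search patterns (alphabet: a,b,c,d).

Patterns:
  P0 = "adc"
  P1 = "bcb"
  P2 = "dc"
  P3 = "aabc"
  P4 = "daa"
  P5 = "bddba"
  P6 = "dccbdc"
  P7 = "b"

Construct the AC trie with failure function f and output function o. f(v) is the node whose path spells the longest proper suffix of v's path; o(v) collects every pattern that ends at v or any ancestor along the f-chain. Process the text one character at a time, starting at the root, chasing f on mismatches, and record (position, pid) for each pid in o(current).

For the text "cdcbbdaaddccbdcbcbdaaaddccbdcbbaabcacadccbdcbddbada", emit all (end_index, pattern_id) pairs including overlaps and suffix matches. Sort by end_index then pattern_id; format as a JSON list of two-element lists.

Build automaton:
Trie (insert patterns):
  n0 'ε': a→1 b→4 d→7
  n1 'a': a→9 d→2
  n2 'ad': c→3
  n3 'adc': ·  [P0 ends]
  n4 'b': c→5 d→14  [P7 ends]
  n5 'bc': b→6
  n6 'bcb': ·  [P1 ends]
  n7 'd': a→12 c→8
  n8 'dc': c→18  [P2 ends]
  n9 'aa': b→10
  n10 'aab': c→11
  n11 'aabc': ·  [P3 ends]
  n12 'da': a→13
  n13 'daa': ·  [P4 ends]
  n14 'bd': d→15
  n15 'bdd': b→16
  n16 'bddb': a→17
  n17 'bddba': ·  [P5 ends]
  n18 'dcc': b→19
  n19 'dccb': d→20
  n20 'dccbd': c→21
  n21 'dccbdc': ·  [P6 ends]

Failure links (BFS by depth):
  n1('a'): parent n0 fail=0; on 'a' 0 → fail=0;  out ∅∪∅=∅
  n4('b'): parent n0 fail=0; on 'b' 0 → fail=0;  out {7}∪∅={7}
  n7('d'): parent n0 fail=0; on 'd' 0 → fail=0;  out ∅∪∅=∅
  n2('ad'): parent n1 fail=0; on 'd' 0 → fail=7;  out ∅∪∅=∅
  n5('bc'): parent n4 fail=0; on 'c' 0 → fail=0;  out ∅∪∅=∅
  n8('dc'): parent n7 fail=0; on 'c' 0 → fail=0;  out {2}∪∅={2}
  n9('aa'): parent n1 fail=0; on 'a' 0 → fail=1;  out ∅∪∅=∅
  n12('da'): parent n7 fail=0; on 'a' 0 → fail=1;  out ∅∪∅=∅
  n14('bd'): parent n4 fail=0; on 'd' 0 → fail=7;  out ∅∪∅=∅
  n3('adc'): parent n2 fail=7; on 'c' 7 → fail=8;  out {0}∪{2}={0,2}
  n6('bcb'): parent n5 fail=0; on 'b' 0 → fail=4;  out {1}∪{7}={1,7}
  n10('aab'): parent n9 fail=1; on 'b' 1→0 → fail=4;  out ∅∪{7}={7}
  n13('daa'): parent n12 fail=1; on 'a' 1 → fail=9;  out {4}∪∅={4}
  n15('bdd'): parent n14 fail=7; on 'd' 7→0 → fail=7;  out ∅∪∅=∅
  n18('dcc'): parent n8 fail=0; on 'c' 0 → fail=0;  out ∅∪∅=∅
  n11('aabc'): parent n10 fail=4; on 'c' 4 → fail=5;  out {3}∪∅={3}
  n16('bddb'): parent n15 fail=7; on 'b' 7→0 → fail=4;  out ∅∪{7}={7}
  n19('dccb'): parent n18 fail=0; on 'b' 0 → fail=4;  out ∅∪{7}={7}
  n17('bddba'): parent n16 fail=4; on 'a' 4→0 → fail=1;  out {5}∪∅={5}
  n20('dccbd'): parent n19 fail=4; on 'd' 4 → fail=14;  out ∅∪∅=∅
  n21('dccbdc'): parent n20 fail=14; on 'c' 14→7 → fail=8;  out {6}∪{2}={2,6}

Scan:
[0] read 'c'  n0⇒n0
[1] read 'd'  n0⇒n7
[2] read 'c'  n7⇒n8  → match P2@[1:2]
[3] read 'b'  n8⇒n4 (fail-walked)  → match P7@[3:3]
[4] read 'b'  n4⇒n4 (fail-walked)  → match P7@[4:4]
[5] read 'd'  n4⇒n14
[6] read 'a'  n14⇒n12 (fail-walked)
[7] read 'a'  n12⇒n13  → match P4@[5:7]
[8] read 'd'  n13⇒n2 (fail-walked)
[9] read 'd'  n2⇒n7 (fail-walked)
[10] read 'c'  n7⇒n8  → match P2@[9:10]
[11] read 'c'  n8⇒n18
[12] read 'b'  n18⇒n19  → match P7@[12:12]
[13] read 'd'  n19⇒n20
[14] read 'c'  n20⇒n21  → match P2@[13:14],P6@[9:14]
[15] read 'b'  n21⇒n4 (fail-walked)  → match P7@[15:15]
[16] read 'c'  n4⇒n5
[17] read 'b'  n5⇒n6  → match P1@[15:17],P7@[17:17]
[18] read 'd'  n6⇒n14 (fail-walked)
[19] read 'a'  n14⇒n12 (fail-walked)
[20] read 'a'  n12⇒n13  → match P4@[18:20]
[21] read 'a'  n13⇒n9 (fail-walked)
[22] read 'd'  n9⇒n2 (fail-walked)
[23] read 'd'  n2⇒n7 (fail-walked)
[24] read 'c'  n7⇒n8  → match P2@[23:24]
[25] read 'c'  n8⇒n18
[26] read 'b'  n18⇒n19  → match P7@[26:26]
[27] read 'd'  n19⇒n20
[28] read 'c'  n20⇒n21  → match P2@[27:28],P6@[23:28]
[29] read 'b'  n21⇒n4 (fail-walked)  → match P7@[29:29]
[30] read 'b'  n4⇒n4 (fail-walked)  → match P7@[30:30]
[31] read 'a'  n4⇒n1 (fail-walked)
[32] read 'a'  n1⇒n9
[33] read 'b'  n9⇒n10  → match P7@[33:33]
[34] read 'c'  n10⇒n11  → match P3@[31:34]
[35] read 'a'  n11⇒n1 (fail-walked)
[36] read 'c'  n1⇒n0 (fail-walked)
[37] read 'a'  n0⇒n1
[38] read 'd'  n1⇒n2
[39] read 'c'  n2⇒n3  → match P0@[37:39],P2@[38:39]
[40] read 'c'  n3⇒n18 (fail-walked)
[41] read 'b'  n18⇒n19  → match P7@[41:41]
[42] read 'd'  n19⇒n20
[43] read 'c'  n20⇒n21  → match P2@[42:43],P6@[38:43]
[44] read 'b'  n21⇒n4 (fail-walked)  → match P7@[44:44]
[45] read 'd'  n4⇒n14
[46] read 'd'  n14⇒n15
[47] read 'b'  n15⇒n16  → match P7@[47:47]
[48] read 'a'  n16⇒n17  → match P5@[44:48]
[49] read 'd'  n17⇒n2 (fail-walked)
[50] read 'a'  n2⇒n12 (fail-walked)

Matches: [[2,2],[3,7],[4,7],[7,4],[10,2],[12,7],[14,2],[14,6],[15,7],[17,1],[17,7],[20,4],[24,2],[26,7],[28,2],[28,6],[29,7],[30,7],[33,7],[34,3],[39,0],[39,2],[41,7],[43,2],[43,6],[44,7],[47,7],[48,5]]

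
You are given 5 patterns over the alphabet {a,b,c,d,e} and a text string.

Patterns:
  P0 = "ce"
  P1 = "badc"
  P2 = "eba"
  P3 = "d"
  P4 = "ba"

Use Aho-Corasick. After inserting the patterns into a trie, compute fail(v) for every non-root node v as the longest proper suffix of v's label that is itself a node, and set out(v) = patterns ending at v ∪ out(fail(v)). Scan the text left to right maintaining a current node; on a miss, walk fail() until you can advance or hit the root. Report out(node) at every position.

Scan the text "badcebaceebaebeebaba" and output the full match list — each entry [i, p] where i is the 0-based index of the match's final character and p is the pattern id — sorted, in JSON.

Build:
Trie (insert patterns):
  0='ε' goto b→3 c→1 d→10 e→7
  1='c' goto e→2
  2='ce' goto ·  [P0 ends]
  3='b' goto a→4
  4='ba' goto d→5  [P4 ends]
  5='bad' goto c→6
  6='badc' goto ·  [P1 ends]
  7='e' goto b→8
  8='eb' goto a→9
  9='eba' goto ·  [P2 ends]
  10='d' goto ·  [P3 ends]

Failure links (BFS by depth):
  fail(1) 'c': from fail(0)=0 chase 'c': 0 ⇒ 0;  out=∅∪out(0)=∅
  fail(3) 'b': from fail(0)=0 chase 'b': 0 ⇒ 0;  out=∅∪out(0)=∅
  fail(7) 'e': from fail(0)=0 chase 'e': 0 ⇒ 0;  out=∅∪out(0)=∅
  fail(10) 'd': from fail(0)=0 chase 'd': 0 ⇒ 0;  out={3}∪out(0)={3}
  fail(2) 'ce': from fail(1)=0 chase 'e': 0 ⇒ 7;  out={0}∪out(7)={0}
  fail(4) 'ba': from fail(3)=0 chase 'a': 0 ⇒ 0;  out={4}∪out(0)={4}
  fail(8) 'eb': from fail(7)=0 chase 'b': 0 ⇒ 3;  out=∅∪out(3)=∅
  fail(5) 'bad': from fail(4)=0 chase 'd': 0 ⇒ 10;  out=∅∪out(10)={3}
  fail(9) 'eba': from fail(8)=3 chase 'a': 3 ⇒ 4;  out={2}∪out(4)={2,4}
  fail(6) 'badc': from fail(5)=10 chase 'c': 10→0 ⇒ 1;  out={1}∪out(1)={1}

Text stream:
i=0 'b': node 0→3
i=1 'a': node 3→4  ** P4@[0:1]
i=2 'd': node 4→5  ** P3@[2:2]
i=3 'c': node 5→6  ** P1@[0:3]
i=4 'e': node 6→2 (fail-walked)  ** P0@[3:4]
i=5 'b': node 2→8 (fail-walked)
i=6 'a': node 8→9  ** P2@[4:6],P4@[5:6]
i=7 'c': node 9→1 (fail-walked)
i=8 'e': node 1→2  ** P0@[7:8]
i=9 'e': node 2→7 (fail-walked)
i=10 'b': node 7→8
i=11 'a': node 8→9  ** P2@[9:11],P4@[10:11]
i=12 'e': node 9→7 (fail-walked)
i=13 'b': node 7→8
i=14 'e': node 8→7 (fail-walked)
i=15 'e': node 7→7 (fail-walked)
i=16 'b': node 7→8
i=17 'a': node 8→9  ** P2@[15:17],P4@[16:17]
i=18 'b': node 9→3 (fail-walked)
i=19 'a': node 3→4  ** P4@[18:19]

All matches (sorted): [[1,4],[2,3],[3,1],[4,0],[6,2],[6,4],[8,0],[11,2],[11,4],[17,2],[17,4],[19,4]]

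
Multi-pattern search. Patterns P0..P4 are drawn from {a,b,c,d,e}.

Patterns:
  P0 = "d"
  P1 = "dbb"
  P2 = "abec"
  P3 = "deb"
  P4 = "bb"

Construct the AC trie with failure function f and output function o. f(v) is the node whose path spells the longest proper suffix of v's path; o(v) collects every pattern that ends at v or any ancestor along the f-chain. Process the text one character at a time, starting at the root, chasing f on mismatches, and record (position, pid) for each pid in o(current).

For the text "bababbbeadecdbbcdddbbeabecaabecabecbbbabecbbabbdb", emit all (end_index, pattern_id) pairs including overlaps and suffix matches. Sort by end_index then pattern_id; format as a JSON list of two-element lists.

Construct AC machine:
Trie (insert patterns):
  n0 'ε': a→4 b→10 d→1
  n1 'd': b→2 e→8  [P0 ends]
  n2 'db': b→3
  n3 'dbb': ·  [P1 ends]
  n4 'a': b→5
  n5 'ab': e→6
  n6 'abe': c→7
  n7 'abec': ·  [P2 ends]
  n8 'de': b→9
  n9 'deb': ·  [P3 ends]
  n10 'b': b→11
  n11 'bb': ·  [P4 ends]

BFS fail/out derivation:
  n1('d'): parent n0 fail=0; on 'd' 0 → fail=0;  out {0}∪∅={0}
  n4('a'): parent n0 fail=0; on 'a' 0 → fail=0;  out ∅∪∅=∅
  n10('b'): parent n0 fail=0; on 'b' 0 → fail=0;  out ∅∪∅=∅
  n2('db'): parent n1 fail=0; on 'b' 0 → fail=10;  out ∅∪∅=∅
  n5('ab'): parent n4 fail=0; on 'b' 0 → fail=10;  out ∅∪∅=∅
  n8('de'): parent n1 fail=0; on 'e' 0 → fail=0;  out ∅∪∅=∅
  n11('bb'): parent n10 fail=0; on 'b' 0 → fail=10;  out {4}∪∅={4}
  n3('dbb'): parent n2 fail=10; on 'b' 10 → fail=11;  out {1}∪{4}={1,4}
  n6('abe'): parent n5 fail=10; on 'e' 10→0 → fail=0;  out ∅∪∅=∅
  n9('deb'): parent n8 fail=0; on 'b' 0 → fail=10;  out {3}∪∅={3}
  n7('abec'): parent n6 fail=0; on 'c' 0 → fail=0;  out {2}∪∅={2}

Scan:
pos 0 'b': at 10
pos 1 'a': at 4 (via fail)
pos 2 'b': at 5
pos 3 'a': at 4 (via fail)
pos 4 'b': at 5
pos 5 'b': at 11 (via fail)  ** P4@[4:5]
pos 6 'b': at 11 (via fail)  ** P4@[5:6]
pos 7 'e': at 0 (via fail)
pos 8 'a': at 4
pos 9 'd': at 1 (via fail)  ** P0@[9:9]
pos 10 'e': at 8
pos 11 'c': at 0 (via fail)
pos 12 'd': at 1  ** P0@[12:12]
pos 13 'b': at 2
pos 14 'b': at 3  ** P1@[12:14],P4@[13:14]
pos 15 'c': at 0 (via fail)
pos 16 'd': at 1  ** P0@[16:16]
pos 17 'd': at 1 (via fail)  ** P0@[17:17]
pos 18 'd': at 1 (via fail)  ** P0@[18:18]
pos 19 'b': at 2
pos 20 'b': at 3  ** P1@[18:20],P4@[19:20]
pos 21 'e': at 0 (via fail)
pos 22 'a': at 4
pos 23 'b': at 5
pos 24 'e': at 6
pos 25 'c': at 7  ** P2@[22:25]
pos 26 'a': at 4 (via fail)
pos 27 'a': at 4 (via fail)
pos 28 'b': at 5
pos 29 'e': at 6
pos 30 'c': at 7  ** P2@[27:30]
pos 31 'a': at 4 (via fail)
pos 32 'b': at 5
pos 33 'e': at 6
pos 34 'c': at 7  ** P2@[31:34]
pos 35 'b': at 10 (via fail)
pos 36 'b': at 11  ** P4@[35:36]
pos 37 'b': at 11 (via fail)  ** P4@[36:37]
pos 38 'a': at 4 (via fail)
pos 39 'b': at 5
pos 40 'e': at 6
pos 41 'c': at 7  ** P2@[38:41]
pos 42 'b': at 10 (via fail)
pos 43 'b': at 11  ** P4@[42:43]
pos 44 'a': at 4 (via fail)
pos 45 'b': at 5
pos 46 'b': at 11 (via fail)  ** P4@[45:46]
pos 47 'd': at 1 (via fail)  ** P0@[47:47]
pos 48 'b': at 2

Matches: [[5,4],[6,4],[9,0],[12,0],[14,1],[14,4],[16,0],[17,0],[18,0],[20,1],[20,4],[25,2],[30,2],[34,2],[36,4],[37,4],[41,2],[43,4],[46,4],[47,0]]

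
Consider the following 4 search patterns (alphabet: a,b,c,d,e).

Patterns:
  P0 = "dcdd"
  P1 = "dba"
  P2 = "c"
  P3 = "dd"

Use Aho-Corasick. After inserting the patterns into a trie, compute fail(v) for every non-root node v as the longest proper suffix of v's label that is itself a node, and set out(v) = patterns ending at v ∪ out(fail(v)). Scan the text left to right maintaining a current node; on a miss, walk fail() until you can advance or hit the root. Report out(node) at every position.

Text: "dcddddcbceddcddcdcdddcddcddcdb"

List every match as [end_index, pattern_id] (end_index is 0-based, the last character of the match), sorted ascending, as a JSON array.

Build automaton:
Trie nodes:
  0='ε' goto c→7 d→1
  1='d' goto b→5 c→2 d→8
  2='dc' goto d→3
  3='dcd' goto d→4
  4='dcdd' goto ·  [P0 ends]
  5='db' goto a→6
  6='dba' goto ·  [P1 ends]
  7='c' goto ·  [P2 ends]
  8='dd' goto ·  [P3 ends]

BFS fail/out derivation:
  n1('d'): parent n0 fail=0; on 'd' 0 → fail=0;  out ∅∪∅=∅
  n7('c'): parent n0 fail=0; on 'c' 0 → fail=0;  out {2}∪∅={2}
  n2('dc'): parent n1 fail=0; on 'c' 0 → fail=7;  out ∅∪{2}={2}
  n5('db'): parent n1 fail=0; on 'b' 0 → fail=0;  out ∅∪∅=∅
  n8('dd'): parent n1 fail=0; on 'd' 0 → fail=1;  out {3}∪∅={3}
  n3('dcd'): parent n2 fail=7; on 'd' 7→0 → fail=1;  out ∅∪∅=∅
  n6('dba'): parent n5 fail=0; on 'a' 0 → fail=0;  out {1}∪∅={1}
  n4('dcdd'): parent n3 fail=1; on 'd' 1 → fail=8;  out {0}∪{3}={0,3}

Run:
[0] read 'd'  n0⇒n1
[1] read 'c'  n1⇒n2  → match P2@[1:1]
[2] read 'd'  n2⇒n3
[3] read 'd'  n3⇒n4  → match P0@[0:3],P3@[2:3]
[4] read 'd'  n4⇒n8 (via fail)  → match P3@[3:4]
[5] read 'd'  n8⇒n8 (via fail)  → match P3@[4:5]
[6] read 'c'  n8⇒n2 (via fail)  → match P2@[6:6]
[7] read 'b'  n2⇒n0 (via fail)
[8] read 'c'  n0⇒n7  → match P2@[8:8]
[9] read 'e'  n7⇒n0 (via fail)
[10] read 'd'  n0⇒n1
[11] read 'd'  n1⇒n8  → match P3@[10:11]
[12] read 'c'  n8⇒n2 (via fail)  → match P2@[12:12]
[13] read 'd'  n2⇒n3
[14] read 'd'  n3⇒n4  → match P0@[11:14],P3@[13:14]
[15] read 'c'  n4⇒n2 (via fail)  → match P2@[15:15]
[16] read 'd'  n2⇒n3
[17] read 'c'  n3⇒n2 (via fail)  → match P2@[17:17]
[18] read 'd'  n2⇒n3
[19] read 'd'  n3⇒n4  → match P0@[16:19],P3@[18:19]
[20] read 'd'  n4⇒n8 (via fail)  → match P3@[19:20]
[21] read 'c'  n8⇒n2 (via fail)  → match P2@[21:21]
[22] read 'd'  n2⇒n3
[23] read 'd'  n3⇒n4  → match P0@[20:23],P3@[22:23]
[24] read 'c'  n4⇒n2 (via fail)  → match P2@[24:24]
[25] read 'd'  n2⇒n3
[26] read 'd'  n3⇒n4  → match P0@[23:26],P3@[25:26]
[27] read 'c'  n4⇒n2 (via fail)  → match P2@[27:27]
[28] read 'd'  n2⇒n3
[29] read 'b'  n3⇒n5 (via fail)

All matches (sorted): [[1,2],[3,0],[3,3],[4,3],[5,3],[6,2],[8,2],[11,3],[12,2],[14,0],[14,3],[15,2],[17,2],[19,0],[19,3],[20,3],[21,2],[23,0],[23,3],[24,2],[26,0],[26,3],[27,2]]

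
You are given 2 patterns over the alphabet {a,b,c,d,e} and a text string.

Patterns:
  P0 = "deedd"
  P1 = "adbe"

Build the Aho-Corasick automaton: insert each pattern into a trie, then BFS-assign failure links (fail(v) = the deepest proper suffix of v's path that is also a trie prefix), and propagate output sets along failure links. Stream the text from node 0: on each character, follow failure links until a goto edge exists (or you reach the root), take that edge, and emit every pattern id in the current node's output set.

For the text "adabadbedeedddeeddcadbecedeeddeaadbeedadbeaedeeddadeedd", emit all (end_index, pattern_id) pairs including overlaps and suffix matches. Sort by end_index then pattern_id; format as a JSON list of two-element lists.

Build:
Trie nodes:
  n0 'ε': a→6 d→1
  n1 'd': e→2
  n2 'de': e→3
  n3 'dee': d→4
  n4 'deed': d→5
  n5 'deedd': ·  ←P0
  n6 'a': d→7
  n7 'ad': b→8
  n8 'adb': e→9
  n9 'adbe': ·  ←P1

Failure links (BFS by depth):
  fail(1) 'd': from fail(0)=0 chase 'd': 0 ⇒ 0;  out=∅∪out(0)=∅
  fail(6) 'a': from fail(0)=0 chase 'a': 0 ⇒ 0;  out=∅∪out(0)=∅
  fail(2) 'de': from fail(1)=0 chase 'e': 0 ⇒ 0;  out=∅∪out(0)=∅
  fail(7) 'ad': from fail(6)=0 chase 'd': 0 ⇒ 1;  out=∅∪out(1)=∅
  fail(3) 'dee': from fail(2)=0 chase 'e': 0 ⇒ 0;  out=∅∪out(0)=∅
  fail(8) 'adb': from fail(7)=1 chase 'b': 1→0 ⇒ 0;  out=∅∪out(0)=∅
  fail(4) 'deed': from fail(3)=0 chase 'd': 0 ⇒ 1;  out=∅∪out(1)=∅
  fail(9) 'adbe': from fail(8)=0 chase 'e': 0 ⇒ 0;  out={1}∪out(0)={1}
  fail(5) 'deedd': from fail(4)=1 chase 'd': 1→0 ⇒ 1;  out={0}∪out(1)={0}

Text stream:
i=0 'a': node 0→6
i=1 'd': node 6→7
i=2 'a': node 7→6 (fail-walked)
i=3 'b': node 6→0 (fail-walked)
i=4 'a': node 0→6
i=5 'd': node 6→7
i=6 'b': node 7→8
i=7 'e': node 8→9  ** P1@[4:7]
i=8 'd': node 9→1 (fail-walked)
i=9 'e': node 1→2
i=10 'e': node 2→3
i=11 'd': node 3→4
i=12 'd': node 4→5  ** P0@[8:12]
i=13 'd': node 5→1 (fail-walked)
i=14 'e': node 1→2
i=15 'e': node 2→3
i=16 'd': node 3→4
i=17 'd': node 4→5  ** P0@[13:17]
i=18 'c': node 5→0 (fail-walked)
i=19 'a': node 0→6
i=20 'd': node 6→7
i=21 'b': node 7→8
i=22 'e': node 8→9  ** P1@[19:22]
i=23 'c': node 9→0 (fail-walked)
i=24 'e': node 0→0
i=25 'd': node 0→1
i=26 'e': node 1→2
i=27 'e': node 2→3
i=28 'd': node 3→4
i=29 'd': node 4→5  ** P0@[25:29]
i=30 'e': node 5→2 (fail-walked)
i=31 'a': node 2→6 (fail-walked)
i=32 'a': node 6→6 (fail-walked)
i=33 'd': node 6→7
i=34 'b': node 7→8
i=35 'e': node 8→9  ** P1@[32:35]
i=36 'e': node 9→0 (fail-walked)
i=37 'd': node 0→1
i=38 'a': node 1→6 (fail-walked)
i=39 'd': node 6→7
i=40 'b': node 7→8
i=41 'e': node 8→9  ** P1@[38:41]
i=42 'a': node 9→6 (fail-walked)
i=43 'e': node 6→0 (fail-walked)
i=44 'd': node 0→1
i=45 'e': node 1→2
i=46 'e': node 2→3
i=47 'd': node 3→4
i=48 'd': node 4→5  ** P0@[44:48]
i=49 'a': node 5→6 (fail-walked)
i=50 'd': node 6→7
i=51 'e': node 7→2 (fail-walked)
i=52 'e': node 2→3
i=53 'd': node 3→4
i=54 'd': node 4→5  ** P0@[50:54]

All matches (sorted): [[7,1],[12,0],[17,0],[22,1],[29,0],[35,1],[41,1],[48,0],[54,0]]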